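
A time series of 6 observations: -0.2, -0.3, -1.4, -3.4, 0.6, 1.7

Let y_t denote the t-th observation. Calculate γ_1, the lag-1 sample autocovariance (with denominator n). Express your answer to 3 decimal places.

0.287

Mean ȳ = (-0.2 − 0.3 − 1.4 − 3.4 + 0.6 + 1.7)/6 = -0.5000
Σ_{t=1}^{5}(y_t−ȳ)(y_{t+1}−ȳ) = 1.7200
γ_1 = 1.7200 / 6 = 0.287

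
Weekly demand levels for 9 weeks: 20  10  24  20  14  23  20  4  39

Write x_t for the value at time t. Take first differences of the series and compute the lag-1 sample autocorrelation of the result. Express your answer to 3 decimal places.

First differences Δx: -10, 14, -4, -6, 9, -3, -16, 35
Mean of differences = 2.3750
Numerator Σ(Δx_t−Δx̄)(Δx_{t+1}−Δx̄) = -756.3906
Denominator Σ(Δx_t−Δx̄)² = 1873.8750
r_1(Δx) = -756.3906 / 1873.8750 = -0.404

-0.404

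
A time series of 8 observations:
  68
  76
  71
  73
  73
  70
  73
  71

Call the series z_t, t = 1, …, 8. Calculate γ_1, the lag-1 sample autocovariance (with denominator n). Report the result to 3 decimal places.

-3.064

Mean z̄ = (68 + 76 + 71 + 73 + 73 + 70 + 73 + 71)/8 = 71.8750
Deviations: -3.8750, 4.1250, -0.8750, 1.1250, 1.1250, -1.8750, 1.1250, -0.8750
Σ_{t=1}^{7}(z_t−z̄)(z_{t+1}−z̄) = -24.5156
γ_1 = -24.5156 / 8 = -3.064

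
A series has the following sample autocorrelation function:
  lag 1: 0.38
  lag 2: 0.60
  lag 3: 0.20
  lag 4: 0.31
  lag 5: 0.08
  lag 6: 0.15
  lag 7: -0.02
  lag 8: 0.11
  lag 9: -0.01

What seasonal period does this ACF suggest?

The largest autocorrelation is r_2 = 0.60; the remaining lags stay at or below 0.38.
The dominant spike at lag 2 indicates a seasonal period of 2.

2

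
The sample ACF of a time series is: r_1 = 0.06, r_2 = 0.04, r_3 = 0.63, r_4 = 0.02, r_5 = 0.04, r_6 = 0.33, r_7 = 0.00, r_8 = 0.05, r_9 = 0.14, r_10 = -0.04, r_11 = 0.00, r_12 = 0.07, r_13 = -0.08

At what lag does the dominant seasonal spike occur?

3

The largest autocorrelation is r_3 = 0.63, with a weaker echo at lag 6 (0.33); the remaining lags stay at or below 0.14.
The dominant spike at lag 3 indicates a seasonal period of 3.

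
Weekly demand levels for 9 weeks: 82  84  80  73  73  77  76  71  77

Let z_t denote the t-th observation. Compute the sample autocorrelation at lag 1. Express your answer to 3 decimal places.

0.434

Mean z̄ = (82 + 84 + 80 + 73 + 73 + 77 + 76 + 71 + 77)/9 = 77.0000
Numerator Σ_{t=1}^{8}(z_t−z̄)(z_{t+1}−z̄) = 66.0000
Denominator Σ(z_t−z̄)² = 152.0000
r_1 = 66.0000 / 152.0000 = 0.434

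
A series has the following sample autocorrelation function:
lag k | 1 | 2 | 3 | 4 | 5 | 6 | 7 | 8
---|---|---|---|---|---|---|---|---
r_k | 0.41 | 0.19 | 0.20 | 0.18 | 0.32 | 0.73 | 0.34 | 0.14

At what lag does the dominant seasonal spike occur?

6

The largest autocorrelation is r_6 = 0.73; the remaining lags stay at or below 0.41. The elevated value at lag 1 (0.41), dropping to 0.19 at lag 2, reflects decaying short-term dependence rather than seasonality.
The dominant spike at lag 6 indicates a seasonal period of 6.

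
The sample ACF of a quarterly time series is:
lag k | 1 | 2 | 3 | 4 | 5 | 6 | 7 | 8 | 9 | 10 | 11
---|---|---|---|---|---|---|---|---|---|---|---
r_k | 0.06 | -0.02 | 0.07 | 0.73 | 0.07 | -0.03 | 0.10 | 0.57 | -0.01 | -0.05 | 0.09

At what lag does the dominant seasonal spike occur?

The largest autocorrelation is r_4 = 0.73, with a weaker echo at lag 8 (0.57); the remaining lags stay at or below 0.10.
The dominant spike at lag 4 indicates a seasonal period of 4.

4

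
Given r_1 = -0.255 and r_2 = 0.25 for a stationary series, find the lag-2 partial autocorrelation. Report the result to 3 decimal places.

φ_{22} = (r_2 − r_1²) / (1 − r_1²)
r_1² = (-0.255)² = 0.065025
Numerator = 0.25 − 0.0650 = 0.1850; denominator = 1 − 0.0650 = 0.9350
φ_{22} = 0.1850 / 0.9350 = 0.198

0.198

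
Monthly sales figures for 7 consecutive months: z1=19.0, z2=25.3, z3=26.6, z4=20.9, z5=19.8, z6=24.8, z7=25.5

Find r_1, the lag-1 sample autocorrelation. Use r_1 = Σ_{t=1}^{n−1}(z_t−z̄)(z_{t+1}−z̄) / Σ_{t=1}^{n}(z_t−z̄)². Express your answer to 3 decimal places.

Mean z̄ = (19.0 + 25.3 + 26.6 + 20.9 + 19.8 + 24.8 + 25.5)/7 = 23.1286
Deviations from mean: -4.1286, 2.1714, 3.4714, -2.2286, -3.3286, 1.6714, 2.3714
Σ(z_t−z̄)(z_{t+1}−z̄) = (-8.9649) + (7.5380) + (-7.7363) + (7.4180) + (-5.5635) + (3.9637) = -3.3451
Denominator Σ(z_t−z̄)² = 58.2743
r_1 = -3.3451 / 58.2743 = -0.057

-0.057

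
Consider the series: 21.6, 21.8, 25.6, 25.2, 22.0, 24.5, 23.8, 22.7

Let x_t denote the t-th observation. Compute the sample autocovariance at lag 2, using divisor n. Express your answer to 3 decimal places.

Mean x̄ = (21.6 + 21.8 + 25.6 + 25.2 + 22.0 + 24.5 + 23.8 + 22.7)/8 = 23.4000
Σ_{t=1}^{6}(x_t−x̄)(x_{t+2}−x̄) = -9.2700
γ_2 = -9.2700 / 8 = -1.159

-1.159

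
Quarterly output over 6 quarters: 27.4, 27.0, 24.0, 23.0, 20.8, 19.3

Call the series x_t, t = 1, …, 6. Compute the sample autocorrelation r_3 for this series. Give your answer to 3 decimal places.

Mean x̄ = (27.4 + 27.0 + 24.0 + 23.0 + 20.8 + 19.3)/6 = 23.5833
Deviations from mean: 3.8167, 3.4167, 0.4167, -0.5833, -2.7833, -4.2833
Σ(x_t−x̄)(x_{t+3}−x̄) = (-2.2264) + (-9.5097) + (-1.7847) = -13.5208
Denominator Σ(x_t−x̄)² = 52.8483
r_3 = -13.5208 / 52.8483 = -0.256

-0.256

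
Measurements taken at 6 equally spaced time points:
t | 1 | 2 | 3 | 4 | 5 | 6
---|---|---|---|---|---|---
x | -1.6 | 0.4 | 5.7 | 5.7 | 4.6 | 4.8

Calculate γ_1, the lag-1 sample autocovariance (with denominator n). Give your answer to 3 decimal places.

3.031

Mean x̄ = (-1.6 + 0.4 + 5.7 + 5.7 + 4.6 + 4.8)/6 = 3.2667
Deviations: -4.8667, -2.8667, 2.4333, 2.4333, 1.3333, 1.5333
Σ_{t=1}^{5}(x_t−x̄)(x_{t+1}−x̄) = 18.1856
γ_1 = 18.1856 / 6 = 3.031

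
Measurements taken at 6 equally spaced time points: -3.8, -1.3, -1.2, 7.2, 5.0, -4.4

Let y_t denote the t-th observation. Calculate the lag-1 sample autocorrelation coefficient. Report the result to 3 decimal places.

0.083

Mean ȳ = (-3.8 − 1.3 − 1.2 + 7.2 + 5.0 − 4.4)/6 = 0.2500
Σ(y_t−ȳ)(y_{t+1}−ȳ) = (6.2775) + (2.2475) + (-10.0775) + (33.0125) + (-22.0875) = 9.3725
Denominator Σ(y_t−ȳ)² = 113.3950
r_1 = 9.3725 / 113.3950 = 0.083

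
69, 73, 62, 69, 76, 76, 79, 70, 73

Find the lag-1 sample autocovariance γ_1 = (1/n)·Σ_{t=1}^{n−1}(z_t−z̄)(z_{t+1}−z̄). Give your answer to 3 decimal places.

3.678

Mean z̄ = (69 + 73 + 62 + 69 + 76 + 76 + 79 + 70 + 73)/9 = 71.8889
Σ_{t=1}^{8}(z_t−z̄)(z_{t+1}−z̄) = 33.0988
γ_1 = 33.0988 / 9 = 3.678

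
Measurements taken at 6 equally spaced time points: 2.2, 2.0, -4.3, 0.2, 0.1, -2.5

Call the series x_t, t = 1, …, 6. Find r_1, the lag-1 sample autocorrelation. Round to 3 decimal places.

Mean x̄ = (2.2 + 2.0 − 4.3 + 0.2 + 0.1 − 2.5)/6 = -0.3833
Deviations from mean: 2.5833, 2.3833, -3.9167, 0.5833, 0.4833, -2.1167
Numerator Σ_{t=1}^{5}(x_t−x̄)(x_{t+1}−x̄) = -6.2036
Denominator Σ(x_t−x̄)² = 32.7483
r_1 = -6.2036 / 32.7483 = -0.189

-0.189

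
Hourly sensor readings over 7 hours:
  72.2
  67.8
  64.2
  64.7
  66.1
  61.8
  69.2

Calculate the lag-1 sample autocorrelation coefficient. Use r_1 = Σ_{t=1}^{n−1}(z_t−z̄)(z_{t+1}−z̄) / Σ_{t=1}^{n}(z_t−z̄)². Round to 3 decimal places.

-0.013

Mean z̄ = (72.2 + 67.8 + 64.2 + 64.7 + 66.1 + 61.8 + 69.2)/7 = 66.5714
Σ(z_t−z̄)(z_{t+1}−z̄) = (6.9151) + (-2.9135) + (4.4380) + (0.8822) + (2.2494) + (-12.5420) = -0.9708
Denominator Σ(z_t−z̄)² = 72.2143
r_1 = -0.9708 / 72.2143 = -0.013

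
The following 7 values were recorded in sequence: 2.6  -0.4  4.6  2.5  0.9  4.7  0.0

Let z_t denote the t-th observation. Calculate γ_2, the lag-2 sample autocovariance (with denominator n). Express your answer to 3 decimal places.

Mean z̄ = (2.6 − 0.4 + 4.6 + 2.5 + 0.9 + 4.7 + 0.0)/7 = 2.1286
Deviations: 0.4714, -2.5286, 2.4714, 0.3714, -1.2286, 2.5714, -2.1286
Σ_{t=1}^{5}(z_t−z̄)(z_{t+2}−z̄) = 0.7598
γ_2 = 0.7598 / 7 = 0.109

0.109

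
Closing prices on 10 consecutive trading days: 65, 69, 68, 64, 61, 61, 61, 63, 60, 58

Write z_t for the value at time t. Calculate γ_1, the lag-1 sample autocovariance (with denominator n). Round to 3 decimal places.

Mean z̄ = (65 + 69 + 68 + 64 + 61 + 61 + 61 + 63 + 60 + 58)/10 = 63.0000
Σ_{t=1}^{9}(z_t−z̄)(z_{t+1}−z̄) = 68.0000
γ_1 = 68.0000 / 10 = 6.800

6.800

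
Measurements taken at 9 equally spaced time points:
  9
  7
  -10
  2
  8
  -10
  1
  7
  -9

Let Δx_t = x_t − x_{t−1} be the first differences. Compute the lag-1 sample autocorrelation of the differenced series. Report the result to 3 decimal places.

-0.375

First differences Δx: -2, -17, 12, 6, -18, 11, 6, -16
Mean of differences = -2.2500
Numerator Σ(Δx_t−Δx̄)(Δx_{t+1}−Δx̄) = -439.0625
Denominator Σ(Δx_t−Δx̄)² = 1169.5000
r_1(Δx) = -439.0625 / 1169.5000 = -0.375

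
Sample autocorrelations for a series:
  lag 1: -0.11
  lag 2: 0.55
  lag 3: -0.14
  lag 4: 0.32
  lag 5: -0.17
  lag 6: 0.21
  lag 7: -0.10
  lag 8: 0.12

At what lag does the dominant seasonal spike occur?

2

The largest autocorrelation is r_2 = 0.55, with weaker echoes at lags 4 (0.32) and 6 (0.21); the remaining lags stay at or below 0.12.
The dominant spike at lag 2 indicates a seasonal period of 2.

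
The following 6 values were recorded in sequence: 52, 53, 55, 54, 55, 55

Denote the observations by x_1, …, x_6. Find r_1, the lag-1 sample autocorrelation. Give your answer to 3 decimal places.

0.250

Mean x̄ = (52 + 53 + 55 + 54 + 55 + 55)/6 = 54.0000
Σ(x_t−x̄)(x_{t+1}−x̄) = (2.0000) + (-1.0000) + (0.0000) + (0.0000) + (1.0000) = 2.0000
Denominator Σ(x_t−x̄)² = 8.0000
r_1 = 2.0000 / 8.0000 = 0.250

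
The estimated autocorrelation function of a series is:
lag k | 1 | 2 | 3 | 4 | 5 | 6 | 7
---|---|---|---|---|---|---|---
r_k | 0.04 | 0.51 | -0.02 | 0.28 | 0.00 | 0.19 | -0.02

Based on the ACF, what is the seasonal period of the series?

2

The largest autocorrelation is r_2 = 0.51, with weaker echoes at lags 4 (0.28) and 6 (0.19); the remaining lags stay at or below 0.04.
The dominant spike at lag 2 indicates a seasonal period of 2.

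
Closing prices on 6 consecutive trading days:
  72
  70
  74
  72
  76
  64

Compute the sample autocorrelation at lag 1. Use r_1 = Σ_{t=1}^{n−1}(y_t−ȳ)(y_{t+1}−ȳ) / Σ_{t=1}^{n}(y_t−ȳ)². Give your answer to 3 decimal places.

Mean ȳ = (72 + 70 + 74 + 72 + 76 + 64)/6 = 71.3333
Σ(y_t−ȳ)(y_{t+1}−ȳ) = (-0.8889) + (-3.5556) + (1.7778) + (3.1111) + (-34.2222) = -33.7778
Denominator Σ(y_t−ȳ)² = 85.3333
r_1 = -33.7778 / 85.3333 = -0.396

-0.396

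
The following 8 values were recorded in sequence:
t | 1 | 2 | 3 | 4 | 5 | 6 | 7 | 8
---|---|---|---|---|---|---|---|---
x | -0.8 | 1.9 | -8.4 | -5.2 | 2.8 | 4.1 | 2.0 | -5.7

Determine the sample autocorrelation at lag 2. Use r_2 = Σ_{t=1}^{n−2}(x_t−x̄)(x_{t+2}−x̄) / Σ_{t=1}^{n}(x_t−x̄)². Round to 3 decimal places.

-0.501

Mean x̄ = (-0.8 + 1.9 − 8.4 − 5.2 + 2.8 + 4.1 + 2.0 − 5.7)/8 = -1.1625
Deviations from mean: 0.3625, 3.0625, -7.2375, -4.0375, 3.9625, 5.2625, 3.1625, -4.5375
Numerator Σ_{t=1}^{6}(x_t−x̄)(x_{t+2}−x̄) = -76.2616
Denominator Σ(x_t−x̄)² = 152.1788
r_2 = -76.2616 / 152.1788 = -0.501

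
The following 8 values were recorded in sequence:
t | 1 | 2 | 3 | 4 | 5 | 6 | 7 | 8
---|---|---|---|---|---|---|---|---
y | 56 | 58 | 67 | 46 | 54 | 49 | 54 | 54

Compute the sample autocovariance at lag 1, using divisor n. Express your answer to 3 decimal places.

-5.945

Mean ȳ = (56 + 58 + 67 + 46 + 54 + 49 + 54 + 54)/8 = 54.7500
Σ_{t=1}^{7}(y_t−ȳ)(y_{t+1}−ȳ) = -47.5625
γ_1 = -47.5625 / 8 = -5.945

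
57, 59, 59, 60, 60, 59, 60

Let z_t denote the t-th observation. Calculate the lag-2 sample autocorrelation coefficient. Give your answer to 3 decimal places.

0.098

Mean z̄ = (57 + 59 + 59 + 60 + 60 + 59 + 60)/7 = 59.1429
Deviations from mean: -2.1429, -0.1429, -0.1429, 0.8571, 0.8571, -0.1429, 0.8571
Σ(z_t−z̄)(z_{t+2}−z̄) = (0.3061) + (-0.1224) + (-0.1224) + (-0.1224) + (0.7347) = 0.6735
Denominator Σ(z_t−z̄)² = 6.8571
r_2 = 0.6735 / 6.8571 = 0.098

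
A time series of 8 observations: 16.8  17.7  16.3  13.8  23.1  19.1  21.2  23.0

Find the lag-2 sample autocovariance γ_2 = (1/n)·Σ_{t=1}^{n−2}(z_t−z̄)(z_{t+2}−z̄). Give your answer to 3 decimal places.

1.255

Mean z̄ = (16.8 + 17.7 + 16.3 + 13.8 + 23.1 + 19.1 + 21.2 + 23.0)/8 = 18.8750
Deviations: -2.0750, -1.1750, -2.5750, -5.0750, 4.2250, 0.2250, 2.3250, 4.1250
Σ_{t=1}^{6}(z_t−z̄)(z_{t+2}−z̄) = 10.0363
γ_2 = 10.0363 / 8 = 1.255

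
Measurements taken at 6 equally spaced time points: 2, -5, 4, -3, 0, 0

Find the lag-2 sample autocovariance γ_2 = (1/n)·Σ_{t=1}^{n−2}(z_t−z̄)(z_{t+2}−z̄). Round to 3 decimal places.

3.852

Mean z̄ = (2 − 5 + 4 − 3 + 0 + 0)/6 = -0.3333
Σ_{t=1}^{4}(z_t−z̄)(z_{t+2}−z̄) = 23.1111
γ_2 = 23.1111 / 6 = 3.852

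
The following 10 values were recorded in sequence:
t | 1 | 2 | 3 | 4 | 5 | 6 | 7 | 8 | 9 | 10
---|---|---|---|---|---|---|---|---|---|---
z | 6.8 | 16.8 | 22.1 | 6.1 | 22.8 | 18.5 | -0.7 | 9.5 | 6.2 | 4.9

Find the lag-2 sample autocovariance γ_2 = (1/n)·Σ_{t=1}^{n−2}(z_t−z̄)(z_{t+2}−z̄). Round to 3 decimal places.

Mean z̄ = (6.8 + 16.8 + 22.1 + 6.1 + 22.8 + 18.5 − 0.7 + 9.5 + 6.2 + 4.9)/10 = 11.3000
Σ_{t=1}^{8}(z_t−z̄)(z_{t+2}−z̄) = -68.6800
γ_2 = -68.6800 / 10 = -6.868

-6.868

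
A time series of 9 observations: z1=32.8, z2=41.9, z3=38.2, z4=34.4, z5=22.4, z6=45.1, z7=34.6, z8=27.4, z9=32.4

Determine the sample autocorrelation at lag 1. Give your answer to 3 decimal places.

Mean z̄ = (32.8 + 41.9 + 38.2 + 34.4 + 22.4 + 45.1 + 34.6 + 27.4 + 32.4)/9 = 34.3556
Numerator Σ_{t=1}^{8}(z_t−z̄)(z_{t+1}−z̄) = -97.0198
Denominator Σ(z_t−z̄)² = 384.7622
r_1 = -97.0198 / 384.7622 = -0.252

-0.252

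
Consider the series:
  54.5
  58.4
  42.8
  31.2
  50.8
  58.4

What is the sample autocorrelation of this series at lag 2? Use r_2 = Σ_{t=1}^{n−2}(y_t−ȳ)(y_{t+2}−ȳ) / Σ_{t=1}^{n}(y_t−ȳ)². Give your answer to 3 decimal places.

Mean ȳ = (54.5 + 58.4 + 42.8 + 31.2 + 50.8 + 58.4)/6 = 49.3500
Deviations from mean: 5.1500, 9.0500, -6.5500, -18.1500, 1.4500, 9.0500
Σ(y_t−ȳ)(y_{t+2}−ȳ) = (-33.7325) + (-164.2575) + (-9.4975) + (-164.2575) = -371.7450
Denominator Σ(y_t−ȳ)² = 564.7550
r_2 = -371.7450 / 564.7550 = -0.658

-0.658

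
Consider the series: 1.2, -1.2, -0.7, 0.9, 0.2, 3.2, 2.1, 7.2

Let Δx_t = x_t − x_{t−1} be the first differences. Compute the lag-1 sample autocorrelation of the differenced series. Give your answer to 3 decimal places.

First differences Δx: -2.4, 0.5, 1.6, -0.7, 3.0, -1.1, 5.1
Mean of differences = 0.8571
Numerator Σ(Δx_t−Δx̄)(Δx_{t+1}−Δx̄) = -16.0933
Denominator Σ(Δx_t−Δx̄)² = 40.1371
r_1(Δx) = -16.0933 / 40.1371 = -0.401

-0.401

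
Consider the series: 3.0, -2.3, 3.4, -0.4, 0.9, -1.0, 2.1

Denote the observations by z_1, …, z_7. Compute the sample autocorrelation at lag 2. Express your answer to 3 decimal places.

0.434

Mean z̄ = (3.0 − 2.3 + 3.4 − 0.4 + 0.9 − 1.0 + 2.1)/7 = 0.8143
Numerator Σ_{t=1}^{5}(z_t−z̄)(z_{t+2}−z̄) = 11.9682
Denominator Σ(z_t−z̄)² = 27.5886
r_2 = 11.9682 / 27.5886 = 0.434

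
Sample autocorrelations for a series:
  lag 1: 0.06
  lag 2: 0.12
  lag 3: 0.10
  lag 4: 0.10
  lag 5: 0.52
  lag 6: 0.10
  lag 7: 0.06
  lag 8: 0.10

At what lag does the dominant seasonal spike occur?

The largest autocorrelation is r_5 = 0.52; the remaining lags stay at or below 0.12.
The dominant spike at lag 5 indicates a seasonal period of 5.

5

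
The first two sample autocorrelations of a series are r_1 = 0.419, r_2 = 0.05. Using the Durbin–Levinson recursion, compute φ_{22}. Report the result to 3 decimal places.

φ_{22} = (r_2 − r_1²) / (1 − r_1²)
r_1² = (0.419)² = 0.175561
Numerator = 0.05 − 0.1756 = -0.1256; denominator = 1 − 0.1756 = 0.8244
φ_{22} = -0.1256 / 0.8244 = -0.152

-0.152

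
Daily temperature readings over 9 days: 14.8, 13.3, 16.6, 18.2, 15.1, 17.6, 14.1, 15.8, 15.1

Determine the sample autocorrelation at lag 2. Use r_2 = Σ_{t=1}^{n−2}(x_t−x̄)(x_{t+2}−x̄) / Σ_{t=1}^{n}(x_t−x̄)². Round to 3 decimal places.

Mean x̄ = (14.8 + 13.3 + 16.6 + 18.2 + 15.1 + 17.6 + 14.1 + 15.8 + 15.1)/9 = 15.6222
Σ(x_t−x̄)(x_{t+2}−x̄) = (-0.8040) + (-5.9862) + (-0.5106) + (5.0983) + (0.7949) + (0.3516) + (0.7949) = -0.2610
Denominator Σ(x_t−x̄)² = 20.4756
r_2 = -0.2610 / 20.4756 = -0.013

-0.013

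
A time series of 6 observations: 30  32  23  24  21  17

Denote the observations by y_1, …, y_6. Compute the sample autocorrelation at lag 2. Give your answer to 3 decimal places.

-0.019

Mean ȳ = (30 + 32 + 23 + 24 + 21 + 17)/6 = 24.5000
Deviations from mean: 5.5000, 7.5000, -1.5000, -0.5000, -3.5000, -7.5000
Σ(y_t−ȳ)(y_{t+2}−ȳ) = (-8.2500) + (-3.7500) + (5.2500) + (3.7500) = -3.0000
Denominator Σ(y_t−ȳ)² = 157.5000
r_2 = -3.0000 / 157.5000 = -0.019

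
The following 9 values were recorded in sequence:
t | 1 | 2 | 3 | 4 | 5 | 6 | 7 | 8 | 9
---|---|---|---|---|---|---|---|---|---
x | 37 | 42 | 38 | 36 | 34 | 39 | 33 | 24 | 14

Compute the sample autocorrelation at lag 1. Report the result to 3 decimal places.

Mean x̄ = (37 + 42 + 38 + 36 + 34 + 39 + 33 + 24 + 14)/9 = 33.0000
Numerator Σ_{t=1}^{8}(x_t−x̄)(x_{t+1}−x̄) = 276.0000
Denominator Σ(x_t−x̄)² = 610.0000
r_1 = 276.0000 / 610.0000 = 0.452

0.452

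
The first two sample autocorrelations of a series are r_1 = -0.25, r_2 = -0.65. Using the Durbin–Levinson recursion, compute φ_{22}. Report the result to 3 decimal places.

-0.760

φ_{22} = (r_2 − r_1²) / (1 − r_1²)
r_1² = (-0.25)² = 0.0625
Numerator = -0.65 − 0.0625 = -0.7125; denominator = 1 − 0.0625 = 0.9375
φ_{22} = -0.7125 / 0.9375 = -0.760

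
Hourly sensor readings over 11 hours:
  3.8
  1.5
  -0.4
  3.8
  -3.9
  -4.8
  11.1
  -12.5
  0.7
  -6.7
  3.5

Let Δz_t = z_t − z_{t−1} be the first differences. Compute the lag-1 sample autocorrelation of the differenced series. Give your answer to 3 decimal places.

-0.735

First differences Δz: -2.3, -1.9, 4.2, -7.7, -0.9, 15.9, -23.6, 13.2, -7.4, 10.2
Mean of differences = -0.0300
Numerator Σ(Δz_t−Δz̄)(Δz_{t+1}−Δz̄) = -903.4969
Denominator Σ(Δz_t−Δz̄)² = 1229.4410
r_1(Δz) = -903.4969 / 1229.4410 = -0.735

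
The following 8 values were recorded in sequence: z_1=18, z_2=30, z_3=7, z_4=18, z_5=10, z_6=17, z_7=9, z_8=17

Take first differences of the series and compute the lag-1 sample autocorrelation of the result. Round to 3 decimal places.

First differences Δz: 12, -23, 11, -8, 7, -8, 8
Mean of differences = -0.1429
Numerator Σ(Δz_t−Δz̄)(Δz_{t+1}−Δz̄) = -796.0204
Denominator Σ(Δz_t−Δz̄)² = 1034.8571
r_1(Δz) = -796.0204 / 1034.8571 = -0.769

-0.769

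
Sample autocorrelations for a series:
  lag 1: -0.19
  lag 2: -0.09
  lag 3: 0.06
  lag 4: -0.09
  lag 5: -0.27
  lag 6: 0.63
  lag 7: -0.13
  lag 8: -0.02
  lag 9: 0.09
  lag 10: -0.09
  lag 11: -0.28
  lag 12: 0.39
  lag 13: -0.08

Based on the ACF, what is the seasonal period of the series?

The largest autocorrelation is r_6 = 0.63, with a weaker echo at lag 12 (0.39); the remaining lags stay at or below 0.09.
The dominant spike at lag 6 indicates a seasonal period of 6.

6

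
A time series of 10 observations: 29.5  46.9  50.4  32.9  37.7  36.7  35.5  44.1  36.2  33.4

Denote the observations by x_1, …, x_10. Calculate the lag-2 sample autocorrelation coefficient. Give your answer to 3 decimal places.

Mean x̄ = (29.5 + 46.9 + 50.4 + 32.9 + 37.7 + 36.7 + 35.5 + 44.1 + 36.2 + 33.4)/10 = 38.3300
Numerator Σ_{t=1}^{8}(x_t−x̄)(x_{t+2}−x̄) = -181.9068
Denominator Σ(x_t−x̄)² = 399.7810
r_2 = -181.9068 / 399.7810 = -0.455

-0.455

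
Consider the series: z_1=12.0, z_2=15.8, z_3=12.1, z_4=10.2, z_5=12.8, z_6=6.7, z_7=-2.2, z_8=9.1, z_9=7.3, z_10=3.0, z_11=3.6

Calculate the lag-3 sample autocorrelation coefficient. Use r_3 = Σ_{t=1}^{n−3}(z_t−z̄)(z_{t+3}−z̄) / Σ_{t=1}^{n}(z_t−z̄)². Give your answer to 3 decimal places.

0.262

Mean z̄ = (12.0 + 15.8 + 12.1 + 10.2 + 12.8 + 6.7 − 2.2 + 9.1 + 7.3 + 3.0 + 3.6)/11 = 8.2182
Numerator Σ_{t=1}^{8}(z_t−z̄)(z_{t+3}−z̄) = 71.4190
Denominator Σ(z_t−z̄)² = 272.7964
r_3 = 71.4190 / 272.7964 = 0.262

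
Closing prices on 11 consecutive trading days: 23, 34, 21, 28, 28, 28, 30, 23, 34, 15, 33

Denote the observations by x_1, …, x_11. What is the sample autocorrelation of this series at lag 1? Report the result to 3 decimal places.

Mean x̄ = (23 + 34 + 21 + 28 + 28 + 28 + 30 + 23 + 34 + 15 + 33)/11 = 27.0000
Numerator Σ_{t=1}^{10}(x_t−x̄)(x_{t+1}−x̄) = -267.0000
Denominator Σ(x_t−x̄)² = 358.0000
r_1 = -267.0000 / 358.0000 = -0.746

-0.746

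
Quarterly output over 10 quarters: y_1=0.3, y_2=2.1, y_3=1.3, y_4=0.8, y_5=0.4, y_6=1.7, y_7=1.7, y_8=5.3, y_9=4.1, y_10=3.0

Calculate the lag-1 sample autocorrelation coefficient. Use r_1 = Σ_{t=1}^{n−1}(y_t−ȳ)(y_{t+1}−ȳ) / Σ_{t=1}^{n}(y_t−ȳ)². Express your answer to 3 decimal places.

0.463

Mean ȳ = (0.3 + 2.1 + 1.3 + 0.8 + 0.4 + 1.7 + 1.7 + 5.3 + 4.1 + 3.0)/10 = 2.0700
Numerator Σ_{t=1}^{9}(y_t−ȳ)(y_{t+1}−ȳ) = 11.0271
Denominator Σ(y_t−ȳ)² = 23.8210
r_1 = 11.0271 / 23.8210 = 0.463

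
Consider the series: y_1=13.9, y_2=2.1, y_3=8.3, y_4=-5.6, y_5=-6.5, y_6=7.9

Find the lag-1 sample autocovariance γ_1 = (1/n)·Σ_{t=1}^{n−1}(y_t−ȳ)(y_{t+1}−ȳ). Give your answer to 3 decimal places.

Mean ȳ = (13.9 + 2.1 + 8.3 − 5.6 − 6.5 + 7.9)/6 = 3.3500
Σ_{t=1}^{5}(y_t−ȳ)(y_{t+1}−ȳ) = -20.3375
γ_1 = -20.3375 / 6 = -3.390

-3.390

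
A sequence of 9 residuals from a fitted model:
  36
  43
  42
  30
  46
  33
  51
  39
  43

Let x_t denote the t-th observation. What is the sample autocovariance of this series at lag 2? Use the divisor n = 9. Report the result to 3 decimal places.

16.568

Mean x̄ = (36 + 43 + 42 + 30 + 46 + 33 + 51 + 39 + 43)/9 = 40.3333
Σ_{t=1}^{7}(x_t−x̄)(x_{t+2}−x̄) = 149.1111
γ_2 = 149.1111 / 9 = 16.568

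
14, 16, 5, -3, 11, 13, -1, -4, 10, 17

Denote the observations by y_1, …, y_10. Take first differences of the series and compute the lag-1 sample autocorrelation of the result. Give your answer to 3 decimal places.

First differences Δy: 2, -11, -8, 14, 2, -14, -3, 14, 7
Mean of differences = 0.3333
Numerator Σ(Δy_t−Δȳ)(Δy_{t+1}−Δȳ) = 53.8889
Denominator Σ(Δy_t−Δȳ)² = 838.0000
r_1(Δy) = 53.8889 / 838.0000 = 0.064

0.064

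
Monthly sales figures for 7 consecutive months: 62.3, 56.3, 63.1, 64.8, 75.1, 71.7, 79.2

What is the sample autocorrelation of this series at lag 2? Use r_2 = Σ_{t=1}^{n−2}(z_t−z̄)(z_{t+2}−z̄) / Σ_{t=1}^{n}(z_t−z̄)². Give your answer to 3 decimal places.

0.248

Mean z̄ = (62.3 + 56.3 + 63.1 + 64.8 + 75.1 + 71.7 + 79.2)/7 = 67.5000
Deviations from mean: -5.2000, -11.2000, -4.4000, -2.7000, 7.6000, 4.2000, 11.7000
Σ(z_t−z̄)(z_{t+2}−z̄) = (22.8800) + (30.2400) + (-33.4400) + (-11.3400) + (88.9200) = 97.2600
Denominator Σ(z_t−z̄)² = 391.4200
r_2 = 97.2600 / 391.4200 = 0.248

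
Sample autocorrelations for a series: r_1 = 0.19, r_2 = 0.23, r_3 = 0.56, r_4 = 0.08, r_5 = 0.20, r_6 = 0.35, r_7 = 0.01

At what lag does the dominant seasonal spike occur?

The largest autocorrelation is r_3 = 0.56, with a weaker echo at lag 6 (0.35); the remaining lags stay at or below 0.23.
The dominant spike at lag 3 indicates a seasonal period of 3.

3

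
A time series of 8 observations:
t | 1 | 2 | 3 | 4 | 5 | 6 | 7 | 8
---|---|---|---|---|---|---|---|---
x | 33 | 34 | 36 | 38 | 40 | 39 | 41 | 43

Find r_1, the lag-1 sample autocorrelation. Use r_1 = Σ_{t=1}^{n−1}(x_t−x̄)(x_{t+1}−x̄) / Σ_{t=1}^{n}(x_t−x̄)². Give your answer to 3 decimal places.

Mean x̄ = (33 + 34 + 36 + 38 + 40 + 39 + 41 + 43)/8 = 38.0000
Deviations from mean: -5.0000, -4.0000, -2.0000, 0.0000, 2.0000, 1.0000, 3.0000, 5.0000
Numerator Σ_{t=1}^{7}(x_t−x̄)(x_{t+1}−x̄) = 48.0000
Denominator Σ(x_t−x̄)² = 84.0000
r_1 = 48.0000 / 84.0000 = 0.571

0.571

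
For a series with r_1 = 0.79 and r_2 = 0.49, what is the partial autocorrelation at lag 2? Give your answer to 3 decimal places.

-0.357

φ_{22} = (r_2 − r_1²) / (1 − r_1²)
r_1² = (0.79)² = 0.6241
Numerator = 0.49 − 0.6241 = -0.1341; denominator = 1 − 0.6241 = 0.3759
φ_{22} = -0.1341 / 0.3759 = -0.357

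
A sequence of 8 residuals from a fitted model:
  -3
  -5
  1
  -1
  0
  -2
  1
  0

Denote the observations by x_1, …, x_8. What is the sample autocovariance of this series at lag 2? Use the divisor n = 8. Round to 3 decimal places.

Mean x̄ = (-3 − 5 + 1 − 1 + 0 − 2 + 1 + 0)/8 = -1.1250
Deviations: -1.8750, -3.8750, 2.1250, 0.1250, 1.1250, -0.8750, 2.1250, 1.1250
Σ_{t=1}^{6}(x_t−x̄)(x_{t+2}−x̄) = -0.7813
γ_2 = -0.7813 / 8 = -0.098

-0.098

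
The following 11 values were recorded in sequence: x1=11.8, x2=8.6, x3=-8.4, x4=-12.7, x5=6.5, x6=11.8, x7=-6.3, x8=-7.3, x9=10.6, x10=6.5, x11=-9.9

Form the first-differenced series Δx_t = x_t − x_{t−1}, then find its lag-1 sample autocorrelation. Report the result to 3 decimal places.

First differences Δx: -3.2, -17.0, -4.3, 19.2, 5.3, -18.1, -1.0, 17.9, -4.1, -16.4
Mean of differences = -2.1700
Numerator Σ(Δx_t−Δx̄)(Δx_{t+1}−Δx̄) = 35.5541
Denominator Σ(Δx_t−Δx̄)² = 1602.1610
r_1(Δx) = 35.5541 / 1602.1610 = 0.022

0.022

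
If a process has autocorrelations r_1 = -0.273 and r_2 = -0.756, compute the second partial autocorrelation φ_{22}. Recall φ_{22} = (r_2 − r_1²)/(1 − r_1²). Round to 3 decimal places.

-0.897

φ_{22} = (r_2 − r_1²) / (1 − r_1²)
r_1² = (-0.273)² = 0.074529
Numerator = -0.756 − 0.0745 = -0.8305; denominator = 1 − 0.0745 = 0.9255
φ_{22} = -0.8305 / 0.9255 = -0.897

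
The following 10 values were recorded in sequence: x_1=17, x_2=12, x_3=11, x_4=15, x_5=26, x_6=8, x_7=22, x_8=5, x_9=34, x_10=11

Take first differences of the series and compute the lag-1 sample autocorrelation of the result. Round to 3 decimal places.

-0.765

First differences Δx: -5, -1, 4, 11, -18, 14, -17, 29, -23
Mean of differences = -0.6667
Numerator Σ(Δx_t−Δx̄)(Δx_{t+1}−Δx̄) = -1788.7778
Denominator Σ(Δx_t−Δx̄)² = 2338.0000
r_1(Δx) = -1788.7778 / 2338.0000 = -0.765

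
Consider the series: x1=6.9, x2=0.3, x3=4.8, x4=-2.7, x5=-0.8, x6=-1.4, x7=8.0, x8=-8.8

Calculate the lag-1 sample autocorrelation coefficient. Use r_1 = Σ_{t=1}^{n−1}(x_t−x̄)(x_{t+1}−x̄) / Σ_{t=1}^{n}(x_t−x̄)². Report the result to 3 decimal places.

Mean x̄ = (6.9 + 0.3 + 4.8 − 2.7 − 0.8 − 1.4 + 8.0 − 8.8)/8 = 0.7875
Numerator Σ_{t=1}^{7}(x_t−x̄)(x_{t+1}−x̄) = -94.8477
Denominator Σ(x_t−x̄)² = 217.1088
r_1 = -94.8477 / 217.1088 = -0.437

-0.437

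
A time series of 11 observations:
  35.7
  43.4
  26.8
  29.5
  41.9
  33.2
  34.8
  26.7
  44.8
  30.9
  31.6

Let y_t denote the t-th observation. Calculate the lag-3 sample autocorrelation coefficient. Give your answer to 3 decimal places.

0.046

Mean ȳ = (35.7 + 43.4 + 26.8 + 29.5 + 41.9 + 33.2 + 34.8 + 26.7 + 44.8 + 30.9 + 31.6)/11 = 34.4818
Numerator Σ_{t=1}^{8}(y_t−ȳ)(y_{t+3}−ȳ) = 18.6826
Denominator Σ(y_t−ȳ)² = 409.7764
r_3 = 18.6826 / 409.7764 = 0.046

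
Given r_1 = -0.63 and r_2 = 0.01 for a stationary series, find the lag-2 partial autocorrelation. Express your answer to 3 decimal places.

-0.642

φ_{22} = (r_2 − r_1²) / (1 − r_1²)
r_1² = (-0.63)² = 0.3969
Numerator = 0.01 − 0.3969 = -0.3869; denominator = 1 − 0.3969 = 0.6031
φ_{22} = -0.3869 / 0.6031 = -0.642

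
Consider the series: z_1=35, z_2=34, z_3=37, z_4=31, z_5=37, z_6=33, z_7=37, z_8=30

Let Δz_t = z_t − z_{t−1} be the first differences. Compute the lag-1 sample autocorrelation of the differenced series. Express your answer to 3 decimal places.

First differences Δz: -1, 3, -6, 6, -4, 4, -7
Mean of differences = -0.7143
Numerator Σ(Δz_t−Δz̄)(Δz_{t+1}−Δz̄) = -123.3673
Denominator Σ(Δz_t−Δz̄)² = 159.4286
r_1(Δz) = -123.3673 / 159.4286 = -0.774

-0.774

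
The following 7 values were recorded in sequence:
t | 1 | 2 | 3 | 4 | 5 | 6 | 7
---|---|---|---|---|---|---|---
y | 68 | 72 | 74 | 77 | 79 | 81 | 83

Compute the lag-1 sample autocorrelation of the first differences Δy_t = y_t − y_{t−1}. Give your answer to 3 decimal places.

First differences Δy: 4, 2, 3, 2, 2, 2
Mean of differences = 2.5000
Numerator Σ(Δy_t−Δȳ)(Δy_{t+1}−Δȳ) = -0.7500
Denominator Σ(Δy_t−Δȳ)² = 3.5000
r_1(Δy) = -0.7500 / 3.5000 = -0.214

-0.214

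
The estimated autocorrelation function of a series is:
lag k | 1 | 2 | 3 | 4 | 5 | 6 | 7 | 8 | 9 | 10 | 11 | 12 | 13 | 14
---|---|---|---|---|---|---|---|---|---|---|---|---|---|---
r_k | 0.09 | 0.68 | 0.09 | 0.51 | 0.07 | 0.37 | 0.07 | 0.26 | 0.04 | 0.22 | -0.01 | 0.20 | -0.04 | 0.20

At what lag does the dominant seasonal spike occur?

The largest autocorrelation is r_2 = 0.68, with weaker echoes at lags 4 (0.51), 6 (0.37), 8 (0.26), 10 (0.22), 12 (0.20) and 14 (0.20); the remaining lags stay at or below 0.09.
The dominant spike at lag 2 indicates a seasonal period of 2.

2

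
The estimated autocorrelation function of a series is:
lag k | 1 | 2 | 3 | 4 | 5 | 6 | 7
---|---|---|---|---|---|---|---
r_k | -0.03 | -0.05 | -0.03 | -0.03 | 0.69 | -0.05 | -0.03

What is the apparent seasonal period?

5

The largest autocorrelation is r_5 = 0.69; the remaining lags stay at or below -0.03.
The dominant spike at lag 5 indicates a seasonal period of 5.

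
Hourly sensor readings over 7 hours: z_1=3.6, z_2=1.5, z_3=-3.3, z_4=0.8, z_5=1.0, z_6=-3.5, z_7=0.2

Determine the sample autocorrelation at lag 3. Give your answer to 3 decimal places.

0.401

Mean z̄ = (3.6 + 1.5 − 3.3 + 0.8 + 1.0 − 3.5 + 0.2)/7 = 0.0429
Deviations from mean: 3.5571, 1.4571, -3.3429, 0.7571, 0.9571, -3.5429, 0.1571
Numerator Σ_{t=1}^{4}(z_t−z̄)(z_{t+3}−z̄) = 16.0502
Denominator Σ(z_t−z̄)² = 40.0171
r_3 = 16.0502 / 40.0171 = 0.401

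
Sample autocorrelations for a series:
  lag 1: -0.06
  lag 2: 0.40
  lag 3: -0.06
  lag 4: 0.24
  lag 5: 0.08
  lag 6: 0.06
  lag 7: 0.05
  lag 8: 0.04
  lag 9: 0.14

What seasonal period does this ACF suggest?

The largest autocorrelation is r_2 = 0.40, with a weaker echo at lag 4 (0.24); the remaining lags stay at or below 0.14.
The dominant spike at lag 2 indicates a seasonal period of 2.

2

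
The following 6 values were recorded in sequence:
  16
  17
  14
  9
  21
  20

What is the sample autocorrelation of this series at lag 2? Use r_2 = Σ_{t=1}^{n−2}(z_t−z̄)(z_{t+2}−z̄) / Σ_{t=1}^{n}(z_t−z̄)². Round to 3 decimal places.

Mean z̄ = (16 + 17 + 14 + 9 + 21 + 20)/6 = 16.1667
Deviations from mean: -0.1667, 0.8333, -2.1667, -7.1667, 4.8333, 3.8333
Numerator Σ_{t=1}^{4}(z_t−z̄)(z_{t+2}−z̄) = -43.5556
Denominator Σ(z_t−z̄)² = 94.8333
r_2 = -43.5556 / 94.8333 = -0.459

-0.459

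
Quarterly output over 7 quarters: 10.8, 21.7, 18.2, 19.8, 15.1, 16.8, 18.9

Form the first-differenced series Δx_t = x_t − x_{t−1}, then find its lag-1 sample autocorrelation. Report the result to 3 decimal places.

First differences Δx: 10.9, -3.5, 1.6, -4.7, 1.7, 2.1
Mean of differences = 1.3500
Numerator Σ(Δx_t−Δx̄)(Δx_{t+1}−Δx̄) = -50.8975
Denominator Σ(Δx_t−Δx̄)² = 152.0750
r_1(Δx) = -50.8975 / 152.0750 = -0.335

-0.335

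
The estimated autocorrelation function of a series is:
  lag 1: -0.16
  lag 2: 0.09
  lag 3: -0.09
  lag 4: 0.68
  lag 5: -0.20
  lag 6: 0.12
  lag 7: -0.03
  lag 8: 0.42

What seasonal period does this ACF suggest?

The largest autocorrelation is r_4 = 0.68, with a weaker echo at lag 8 (0.42); the remaining lags stay at or below 0.12.
The dominant spike at lag 4 indicates a seasonal period of 4.

4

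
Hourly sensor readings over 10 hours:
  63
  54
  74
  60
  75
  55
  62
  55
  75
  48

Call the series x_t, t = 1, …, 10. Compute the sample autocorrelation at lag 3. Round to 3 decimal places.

-0.441

Mean x̄ = (63 + 54 + 74 + 60 + 75 + 55 + 62 + 55 + 75 + 48)/10 = 62.1000
Σ(x_t−x̄)(x_{t+3}−x̄) = (-1.8900) + (-104.4900) + (-84.4900) + (0.2100) + (-91.5900) + (-91.5900) + (1.4100) = -372.4300
Denominator Σ(x_t−x̄)² = 844.9000
r_3 = -372.4300 / 844.9000 = -0.441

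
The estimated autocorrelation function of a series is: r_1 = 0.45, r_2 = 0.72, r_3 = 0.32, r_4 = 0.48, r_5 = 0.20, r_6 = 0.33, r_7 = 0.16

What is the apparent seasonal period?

2

The largest autocorrelation is r_2 = 0.72, with a weaker echo at lag 4 (0.48); the remaining lags stay at or below 0.45.
The dominant spike at lag 2 indicates a seasonal period of 2.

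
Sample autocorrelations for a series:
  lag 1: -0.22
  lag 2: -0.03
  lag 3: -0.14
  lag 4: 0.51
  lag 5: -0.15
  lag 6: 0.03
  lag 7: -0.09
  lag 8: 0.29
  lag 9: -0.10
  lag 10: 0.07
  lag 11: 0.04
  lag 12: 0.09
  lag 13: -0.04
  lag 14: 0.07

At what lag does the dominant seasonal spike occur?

The largest autocorrelation is r_4 = 0.51, with a weaker echo at lag 8 (0.29); the remaining lags stay at or below 0.09.
The dominant spike at lag 4 indicates a seasonal period of 4.

4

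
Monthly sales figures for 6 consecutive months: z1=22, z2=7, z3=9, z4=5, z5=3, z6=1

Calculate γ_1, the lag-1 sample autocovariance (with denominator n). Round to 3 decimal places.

Mean z̄ = (22 + 7 + 9 + 5 + 3 + 1)/6 = 7.8333
Deviations: 14.1667, -0.8333, 1.1667, -2.8333, -4.8333, -6.8333
Σ_{t=1}^{5}(z_t−z̄)(z_{t+1}−z̄) = 30.6389
γ_1 = 30.6389 / 6 = 5.106

5.106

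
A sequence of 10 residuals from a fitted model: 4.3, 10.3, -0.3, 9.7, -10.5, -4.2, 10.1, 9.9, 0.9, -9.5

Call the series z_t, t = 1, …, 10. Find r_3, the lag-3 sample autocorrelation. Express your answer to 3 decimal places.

Mean z̄ = (4.3 + 10.3 − 0.3 + 9.7 − 10.5 − 4.2 + 10.1 + 9.9 + 0.9 − 9.5)/10 = 2.0700
Σ(z_t−z̄)(z_{t+3}−z̄) = (17.0149) + (-103.4511) + (14.8599) + (61.2689) + (-98.4231) + (7.3359) + (-92.9071) = -194.3017
Denominator Σ(z_t−z̄)² = 594.8810
r_3 = -194.3017 / 594.8810 = -0.327

-0.327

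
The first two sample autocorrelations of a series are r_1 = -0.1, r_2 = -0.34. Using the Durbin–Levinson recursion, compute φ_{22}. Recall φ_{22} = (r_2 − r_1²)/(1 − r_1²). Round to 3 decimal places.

-0.354

φ_{22} = (r_2 − r_1²) / (1 − r_1²)
r_1² = (-0.1)² = 0.01
Numerator = -0.34 − 0.0100 = -0.3500; denominator = 1 − 0.0100 = 0.9900
φ_{22} = -0.3500 / 0.9900 = -0.354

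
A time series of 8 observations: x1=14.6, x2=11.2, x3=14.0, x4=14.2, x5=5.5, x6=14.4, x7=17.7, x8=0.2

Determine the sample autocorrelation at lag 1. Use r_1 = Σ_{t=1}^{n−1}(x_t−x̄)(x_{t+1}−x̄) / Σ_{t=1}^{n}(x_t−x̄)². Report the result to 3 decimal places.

-0.344

Mean x̄ = (14.6 + 11.2 + 14.0 + 14.2 + 5.5 + 14.4 + 17.7 + 0.2)/8 = 11.4750
Σ(x_t−x̄)(x_{t+1}−x̄) = (-0.8594) + (-0.6944) + (6.8806) + (-16.2819) + (-17.4769) + (18.2081) + (-70.1869) = -80.4106
Denominator Σ(x_t−x̄)² = 233.7750
r_1 = -80.4106 / 233.7750 = -0.344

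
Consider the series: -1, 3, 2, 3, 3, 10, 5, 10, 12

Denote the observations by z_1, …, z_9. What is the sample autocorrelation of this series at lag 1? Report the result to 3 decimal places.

Mean z̄ = (-1 + 3 + 2 + 3 + 3 + 10 + 5 + 10 + 12)/9 = 5.2222
Numerator Σ_{t=1}^{8}(z_t−z̄)(z_{t+1}−z̄) = 52.7284
Denominator Σ(z_t−z̄)² = 155.5556
r_1 = 52.7284 / 155.5556 = 0.339

0.339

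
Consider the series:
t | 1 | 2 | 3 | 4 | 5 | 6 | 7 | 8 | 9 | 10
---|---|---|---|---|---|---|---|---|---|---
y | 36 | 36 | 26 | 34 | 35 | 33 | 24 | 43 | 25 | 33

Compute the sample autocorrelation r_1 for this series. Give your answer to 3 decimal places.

-0.608

Mean ȳ = (36 + 36 + 26 + 34 + 35 + 33 + 24 + 43 + 25 + 33)/10 = 32.5000
Numerator Σ_{t=1}^{9}(y_t−ȳ)(y_{t+1}−ȳ) = -191.2500
Denominator Σ(y_t−ȳ)² = 314.5000
r_1 = -191.2500 / 314.5000 = -0.608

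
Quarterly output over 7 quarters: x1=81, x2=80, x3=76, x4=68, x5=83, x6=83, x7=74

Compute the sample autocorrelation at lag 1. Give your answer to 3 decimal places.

Mean x̄ = (81 + 80 + 76 + 68 + 83 + 83 + 74)/7 = 77.8571
Deviations from mean: 3.1429, 2.1429, -1.8571, -9.8571, 5.1429, 5.1429, -3.8571
Numerator Σ_{t=1}^{6}(x_t−x̄)(x_{t+1}−x̄) = -23.0204
Denominator Σ(x_t−x̄)² = 182.8571
r_1 = -23.0204 / 182.8571 = -0.126

-0.126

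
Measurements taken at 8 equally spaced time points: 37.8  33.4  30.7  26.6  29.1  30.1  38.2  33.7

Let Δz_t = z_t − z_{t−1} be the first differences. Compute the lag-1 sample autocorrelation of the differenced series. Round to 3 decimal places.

First differences Δz: -4.4, -2.7, -4.1, 2.5, 1.0, 8.1, -4.5
Mean of differences = -0.5857
Numerator Σ(Δz_t−Δz̄)(Δz_{t+1}−Δz̄) = -10.6816
Denominator Σ(Δz_t−Δz̄)² = 134.1686
r_1(Δz) = -10.6816 / 134.1686 = -0.080

-0.080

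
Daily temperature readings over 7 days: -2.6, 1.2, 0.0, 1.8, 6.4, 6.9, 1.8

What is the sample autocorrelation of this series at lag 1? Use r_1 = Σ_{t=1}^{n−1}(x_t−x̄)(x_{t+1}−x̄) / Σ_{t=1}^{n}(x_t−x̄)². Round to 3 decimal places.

Mean x̄ = (-2.6 + 1.2 + 0.0 + 1.8 + 6.4 + 6.9 + 1.8)/7 = 2.2143
Deviations from mean: -4.8143, -1.0143, -2.2143, -0.4143, 4.1857, 4.6857, -0.4143
Σ(x_t−x̄)(x_{t+1}−x̄) = (4.8831) + (2.2459) + (0.9173) + (-1.7341) + (19.6131) + (-1.9412) = 23.9841
Denominator Σ(x_t−x̄)² = 68.9286
r_1 = 23.9841 / 68.9286 = 0.348

0.348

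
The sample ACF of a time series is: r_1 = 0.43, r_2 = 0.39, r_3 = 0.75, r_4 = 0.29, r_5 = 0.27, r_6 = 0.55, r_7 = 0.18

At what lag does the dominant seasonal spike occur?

The largest autocorrelation is r_3 = 0.75, with a weaker echo at lag 6 (0.55); the remaining lags stay at or below 0.43. The elevated value at lag 1 (0.43), dropping to 0.39 at lag 2, reflects decaying short-term dependence rather than seasonality.
The dominant spike at lag 3 indicates a seasonal period of 3.

3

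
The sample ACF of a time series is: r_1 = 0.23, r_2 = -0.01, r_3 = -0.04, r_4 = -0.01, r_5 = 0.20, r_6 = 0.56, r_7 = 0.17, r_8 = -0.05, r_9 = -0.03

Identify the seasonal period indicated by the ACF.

The largest autocorrelation is r_6 = 0.56; the remaining lags stay at or below 0.23.
The dominant spike at lag 6 indicates a seasonal period of 6.

6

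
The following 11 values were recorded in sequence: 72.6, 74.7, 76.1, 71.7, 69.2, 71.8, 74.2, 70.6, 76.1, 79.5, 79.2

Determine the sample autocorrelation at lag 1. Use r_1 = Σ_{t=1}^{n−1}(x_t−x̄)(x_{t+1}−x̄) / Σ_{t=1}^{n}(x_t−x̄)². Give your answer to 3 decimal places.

0.437

Mean x̄ = (72.6 + 74.7 + 76.1 + 71.7 + 69.2 + 71.8 + 74.2 + 70.6 + 76.1 + 79.5 + 79.2)/11 = 74.1545
Numerator Σ_{t=1}^{10}(x_t−x̄)(x_{t+1}−x̄) = 49.4507
Denominator Σ(x_t−x̄)² = 113.0673
r_1 = 49.4507 / 113.0673 = 0.437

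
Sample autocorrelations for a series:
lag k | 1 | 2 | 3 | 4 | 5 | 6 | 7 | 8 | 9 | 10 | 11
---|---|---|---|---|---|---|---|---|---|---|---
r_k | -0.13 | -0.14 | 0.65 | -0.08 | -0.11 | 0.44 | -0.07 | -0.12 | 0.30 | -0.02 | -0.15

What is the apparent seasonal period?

3

The largest autocorrelation is r_3 = 0.65, with weaker echoes at lags 6 (0.44) and 9 (0.30); the remaining lags stay at or below -0.02.
The dominant spike at lag 3 indicates a seasonal period of 3.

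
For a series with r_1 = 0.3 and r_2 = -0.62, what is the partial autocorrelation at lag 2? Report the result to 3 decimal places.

φ_{22} = (r_2 − r_1²) / (1 − r_1²)
r_1² = (0.3)² = 0.09
Numerator = -0.62 − 0.0900 = -0.7100; denominator = 1 − 0.0900 = 0.9100
φ_{22} = -0.7100 / 0.9100 = -0.780

-0.780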